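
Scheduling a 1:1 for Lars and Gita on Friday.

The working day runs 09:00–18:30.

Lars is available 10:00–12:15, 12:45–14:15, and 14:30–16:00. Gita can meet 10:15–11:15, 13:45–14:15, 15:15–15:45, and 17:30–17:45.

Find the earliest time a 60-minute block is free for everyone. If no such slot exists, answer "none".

Lars ∩ Gita: 10:15–11:15, 13:45–14:15, 15:15–15:45.
Windows ≥ 60 min: 10:15–11:15.
Earliest such window starts at 10:15.

10:15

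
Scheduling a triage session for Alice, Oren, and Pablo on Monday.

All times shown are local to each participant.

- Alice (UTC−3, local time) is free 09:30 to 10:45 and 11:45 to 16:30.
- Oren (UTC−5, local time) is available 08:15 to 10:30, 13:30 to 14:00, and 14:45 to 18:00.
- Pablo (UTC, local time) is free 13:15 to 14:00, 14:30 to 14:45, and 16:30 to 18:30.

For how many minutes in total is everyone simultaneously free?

30 minutes

Alice → UTC: 12:30–13:45, 14:45–19:30.
Oren → UTC: 13:15–15:30, 18:30–19:00, 19:45–23:00.
Pablo → UTC: 13:15–14:00, 14:30–14:45, 16:30–18:30.
Alice ∩ Oren: 13:15–13:45, 14:45–15:30, 18:30–19:00.
Alice ∩ Oren ∩ Pablo: 13:15–13:45.
Total common minutes: 30.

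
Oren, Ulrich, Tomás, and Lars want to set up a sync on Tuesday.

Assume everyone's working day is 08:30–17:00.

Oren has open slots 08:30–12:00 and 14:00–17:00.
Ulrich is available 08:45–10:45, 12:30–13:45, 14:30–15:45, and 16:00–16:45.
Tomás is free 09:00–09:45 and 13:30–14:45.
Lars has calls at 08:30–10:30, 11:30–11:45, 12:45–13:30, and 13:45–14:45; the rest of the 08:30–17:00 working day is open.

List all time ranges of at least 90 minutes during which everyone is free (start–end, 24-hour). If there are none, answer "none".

Lars free within 08:30–17:00: 10:30–11:30, 11:45–12:45, 13:30–13:45, 14:45–17:00.
Oren ∩ Ulrich: 08:45–10:45, 14:30–15:45, 16:00–16:45.
Oren ∩ Ulrich ∩ Tomás: 09:00–09:45, 14:30–14:45.
Oren ∩ Ulrich ∩ Tomás ∩ Lars: (none).
Windows ≥ 90 min: (none).

none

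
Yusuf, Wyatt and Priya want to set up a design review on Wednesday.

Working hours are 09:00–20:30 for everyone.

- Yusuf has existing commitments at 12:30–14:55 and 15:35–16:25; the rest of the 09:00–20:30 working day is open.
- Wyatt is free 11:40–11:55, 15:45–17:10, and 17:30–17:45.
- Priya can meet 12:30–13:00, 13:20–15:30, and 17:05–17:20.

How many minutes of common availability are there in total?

5 minutes

Yusuf free within 09:00–20:30: 09:00–12:30, 14:55–15:35, 16:25–20:30.
Yusuf ∩ Wyatt: 11:40–11:55, 16:25–17:10, 17:30–17:45.
Yusuf ∩ Wyatt ∩ Priya: 17:05–17:10.
Total common minutes: 5.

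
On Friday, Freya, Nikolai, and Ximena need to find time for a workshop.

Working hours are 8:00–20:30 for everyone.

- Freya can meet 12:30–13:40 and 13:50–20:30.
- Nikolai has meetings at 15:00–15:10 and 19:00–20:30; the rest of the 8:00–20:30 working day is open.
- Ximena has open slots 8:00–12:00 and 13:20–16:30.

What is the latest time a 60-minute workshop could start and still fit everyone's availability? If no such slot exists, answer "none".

15:30

Nikolai free within 08:00–20:30: 08:00–15:00, 15:10–19:00.
Freya ∩ Nikolai: 12:30–13:40, 13:50–15:00, 15:10–19:00.
Freya ∩ Nikolai ∩ Ximena: 13:20–13:40, 13:50–15:00, 15:10–16:30.
Windows ≥ 60 min: 13:50–15:00, 15:10–16:30.
Latest start in the last window 15:10–16:30 is 16:30 − 60 min = 15:30.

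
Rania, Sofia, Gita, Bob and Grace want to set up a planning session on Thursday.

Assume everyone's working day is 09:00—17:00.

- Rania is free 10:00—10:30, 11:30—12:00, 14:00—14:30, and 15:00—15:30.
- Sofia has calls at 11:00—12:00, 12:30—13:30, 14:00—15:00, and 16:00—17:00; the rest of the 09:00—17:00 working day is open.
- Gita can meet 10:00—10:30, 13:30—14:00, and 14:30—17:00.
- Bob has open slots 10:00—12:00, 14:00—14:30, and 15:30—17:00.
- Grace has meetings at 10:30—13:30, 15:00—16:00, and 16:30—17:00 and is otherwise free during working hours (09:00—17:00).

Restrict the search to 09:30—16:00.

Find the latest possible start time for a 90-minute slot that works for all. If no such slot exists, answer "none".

Sofia free within 09:00–17:00: 09:00–11:00, 12:00–12:30, 13:30–14:00, 15:00–16:00.
Grace free within 09:00–17:00: 09:00–10:30, 13:30–15:00, 16:00–16:30.
Rania ∩ Sofia: 10:00–10:30, 15:00–15:30.
Rania ∩ Sofia ∩ Gita: 10:00–10:30, 15:00–15:30.
Rania ∩ Sofia ∩ Gita ∩ Bob: 10:00–10:30.
Rania ∩ Sofia ∩ Gita ∩ Bob ∩ Grace: 10:00–10:30.
Restricted to 09:30–16:00: 10:00–10:30.
Windows ≥ 90 min: (none).

none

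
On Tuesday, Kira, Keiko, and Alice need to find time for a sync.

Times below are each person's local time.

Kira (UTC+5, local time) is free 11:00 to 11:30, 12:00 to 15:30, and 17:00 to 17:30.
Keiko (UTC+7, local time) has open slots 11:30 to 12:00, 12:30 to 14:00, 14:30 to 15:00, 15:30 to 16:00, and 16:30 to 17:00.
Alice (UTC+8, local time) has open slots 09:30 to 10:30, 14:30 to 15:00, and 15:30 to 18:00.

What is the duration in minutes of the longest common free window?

Kira → UTC: 06:00–06:30, 07:00–10:30, 12:00–12:30.
Keiko → UTC: 04:30–05:00, 05:30–07:00, 07:30–08:00, 08:30–09:00, 09:30–10:00.
Alice → UTC: 01:30–02:30, 06:30–07:00, 07:30–10:00.
Kira ∩ Keiko: 06:00–06:30, 07:30–08:00, 08:30–09:00, 09:30–10:00.
Kira ∩ Keiko ∩ Alice: 07:30–08:00, 08:30–09:00, 09:30–10:00.
Common window lengths: 30, 30, 30 min; longest is 30.

30 minutes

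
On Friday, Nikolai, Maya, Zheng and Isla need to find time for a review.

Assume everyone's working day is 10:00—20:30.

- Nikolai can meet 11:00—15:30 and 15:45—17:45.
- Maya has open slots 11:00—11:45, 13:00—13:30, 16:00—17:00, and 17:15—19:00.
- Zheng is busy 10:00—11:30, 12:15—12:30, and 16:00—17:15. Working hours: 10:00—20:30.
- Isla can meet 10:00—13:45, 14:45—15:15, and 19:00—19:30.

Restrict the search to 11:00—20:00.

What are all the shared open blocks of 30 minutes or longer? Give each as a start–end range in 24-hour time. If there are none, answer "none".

Zheng free within 10:00–20:30: 11:30–12:15, 12:30–16:00, 17:15–20:30.
Nikolai ∩ Maya: 11:00–11:45, 13:00–13:30, 16:00–17:00, 17:15–17:45.
Nikolai ∩ Maya ∩ Zheng: 11:30–11:45, 13:00–13:30, 17:15–17:45.
Nikolai ∩ Maya ∩ Zheng ∩ Isla: 11:30–11:45, 13:00–13:30.
Restricted to 11:00–20:00: 11:30–11:45, 13:00–13:30.
Windows ≥ 30 min: 13:00–13:30.

13:00–13:30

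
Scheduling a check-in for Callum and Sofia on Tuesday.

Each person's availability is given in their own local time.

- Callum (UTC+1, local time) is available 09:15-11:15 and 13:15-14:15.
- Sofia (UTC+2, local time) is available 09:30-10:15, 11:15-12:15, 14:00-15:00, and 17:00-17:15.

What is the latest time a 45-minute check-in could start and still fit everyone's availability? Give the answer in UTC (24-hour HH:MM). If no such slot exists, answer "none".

Callum → UTC: 08:15–10:15, 12:15–13:15.
Sofia → UTC: 07:30–08:15, 09:15–10:15, 12:00–13:00, 15:00–15:15.
Callum ∩ Sofia: 09:15–10:15, 12:15–13:00.
Windows ≥ 45 min: 09:15–10:15, 12:15–13:00.
Latest start in the last window 12:15–13:00 is 13:00 − 45 min = 12:15.

12:15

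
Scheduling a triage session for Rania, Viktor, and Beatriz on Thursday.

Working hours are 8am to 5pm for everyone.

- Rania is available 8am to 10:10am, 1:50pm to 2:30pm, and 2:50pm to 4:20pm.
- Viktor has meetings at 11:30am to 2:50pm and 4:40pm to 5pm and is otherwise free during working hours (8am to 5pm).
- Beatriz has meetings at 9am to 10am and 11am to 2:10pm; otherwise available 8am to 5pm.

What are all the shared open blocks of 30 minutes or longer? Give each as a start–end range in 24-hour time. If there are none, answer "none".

08:00–09:00, 14:50–16:20

Viktor free within 08:00–17:00: 08:00–11:30, 14:50–16:40.
Beatriz free within 08:00–17:00: 08:00–09:00, 10:00–11:00, 14:10–17:00.
Rania ∩ Viktor: 08:00–10:10, 14:50–16:20.
Rania ∩ Viktor ∩ Beatriz: 08:00–09:00, 10:00–10:10, 14:50–16:20.
Windows ≥ 30 min: 08:00–09:00, 14:50–16:20.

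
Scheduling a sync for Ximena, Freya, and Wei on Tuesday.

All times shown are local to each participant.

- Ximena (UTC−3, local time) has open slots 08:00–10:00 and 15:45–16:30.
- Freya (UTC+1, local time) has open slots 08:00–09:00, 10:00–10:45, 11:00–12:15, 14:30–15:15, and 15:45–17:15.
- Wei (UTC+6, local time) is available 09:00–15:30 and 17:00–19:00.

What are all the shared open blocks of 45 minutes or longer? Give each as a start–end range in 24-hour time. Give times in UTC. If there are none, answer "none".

Ximena → UTC: 11:00–13:00, 18:45–19:30.
Freya → UTC: 07:00–08:00, 09:00–09:45, 10:00–11:15, 13:30–14:15, 14:45–16:15.
Wei → UTC: 03:00–09:30, 11:00–13:00.
Ximena ∩ Freya: 11:00–11:15.
Ximena ∩ Freya ∩ Wei: 11:00–11:15.
Windows ≥ 45 min: (none).

none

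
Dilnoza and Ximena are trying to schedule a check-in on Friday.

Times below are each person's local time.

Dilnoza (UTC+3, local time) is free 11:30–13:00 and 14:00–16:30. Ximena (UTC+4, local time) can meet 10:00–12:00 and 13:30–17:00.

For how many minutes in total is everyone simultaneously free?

Dilnoza → UTC: 08:30–10:00, 11:00–13:30.
Ximena → UTC: 06:00–08:00, 09:30–13:00.
Dilnoza ∩ Ximena: 09:30–10:00, 11:00–13:00.
Total common minutes: 30 + 120 = 150.

150 minutes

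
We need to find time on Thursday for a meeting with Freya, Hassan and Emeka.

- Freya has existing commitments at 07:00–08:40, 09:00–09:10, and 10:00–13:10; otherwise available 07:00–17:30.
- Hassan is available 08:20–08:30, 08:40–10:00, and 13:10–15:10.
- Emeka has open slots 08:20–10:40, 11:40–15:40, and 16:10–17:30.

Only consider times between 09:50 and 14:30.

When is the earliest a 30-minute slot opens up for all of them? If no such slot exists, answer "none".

13:10

Freya free within 07:00–17:30: 08:40–09:00, 09:10–10:00, 13:10–17:30.
Freya ∩ Hassan: 08:40–09:00, 09:10–10:00, 13:10–15:10.
Freya ∩ Hassan ∩ Emeka: 08:40–09:00, 09:10–10:00, 13:10–15:10.
Restricted to 09:50–14:30: 09:50–10:00, 13:10–14:30.
Windows ≥ 30 min: 13:10–14:30.
Earliest such window starts at 13:10.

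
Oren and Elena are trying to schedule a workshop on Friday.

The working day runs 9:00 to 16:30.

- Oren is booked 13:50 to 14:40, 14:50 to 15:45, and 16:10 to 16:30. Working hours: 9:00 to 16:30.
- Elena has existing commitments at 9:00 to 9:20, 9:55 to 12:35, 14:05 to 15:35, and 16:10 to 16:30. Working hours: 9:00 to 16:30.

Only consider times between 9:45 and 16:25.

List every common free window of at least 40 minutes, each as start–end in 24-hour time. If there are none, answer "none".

Oren free within 09:00–16:30: 09:00–13:50, 14:40–14:50, 15:45–16:10.
Elena free within 09:00–16:30: 09:20–09:55, 12:35–14:05, 15:35–16:10.
Oren ∩ Elena: 09:20–09:55, 12:35–13:50, 15:45–16:10.
Restricted to 09:45–16:25: 09:45–09:55, 12:35–13:50, 15:45–16:10.
Windows ≥ 40 min: 12:35–13:50.

12:35–13:50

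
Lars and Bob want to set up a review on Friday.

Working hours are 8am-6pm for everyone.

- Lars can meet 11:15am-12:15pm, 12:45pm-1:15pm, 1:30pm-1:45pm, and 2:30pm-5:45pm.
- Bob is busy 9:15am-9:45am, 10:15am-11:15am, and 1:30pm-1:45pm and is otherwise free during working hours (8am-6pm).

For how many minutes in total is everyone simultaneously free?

285 minutes

Bob free within 08:00–18:00: 08:00–09:15, 09:45–10:15, 11:15–13:30, 13:45–18:00.
Lars ∩ Bob: 11:15–12:15, 12:45–13:15, 14:30–17:45.
Total common minutes: 60 + 30 + 195 = 285.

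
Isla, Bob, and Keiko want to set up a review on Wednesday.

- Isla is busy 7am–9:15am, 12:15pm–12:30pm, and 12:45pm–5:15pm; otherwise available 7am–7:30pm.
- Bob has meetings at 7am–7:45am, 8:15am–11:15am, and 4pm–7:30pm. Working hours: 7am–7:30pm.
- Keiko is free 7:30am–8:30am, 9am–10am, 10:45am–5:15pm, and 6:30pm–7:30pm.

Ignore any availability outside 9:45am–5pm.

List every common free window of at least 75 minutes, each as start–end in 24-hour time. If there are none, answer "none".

none

Isla free within 07:00–19:30: 09:15–12:15, 12:30–12:45, 17:15–19:30.
Bob free within 07:00–19:30: 07:45–08:15, 11:15–16:00.
Isla ∩ Bob: 11:15–12:15, 12:30–12:45.
Isla ∩ Bob ∩ Keiko: 11:15–12:15, 12:30–12:45.
Restricted to 09:45–17:00: 11:15–12:15, 12:30–12:45.
Windows ≥ 75 min: (none).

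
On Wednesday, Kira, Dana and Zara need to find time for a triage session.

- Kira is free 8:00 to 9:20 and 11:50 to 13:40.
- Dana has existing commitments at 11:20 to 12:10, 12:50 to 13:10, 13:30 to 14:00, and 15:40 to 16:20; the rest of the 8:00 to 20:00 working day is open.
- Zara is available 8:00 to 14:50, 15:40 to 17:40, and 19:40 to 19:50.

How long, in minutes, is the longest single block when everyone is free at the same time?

Dana free within 08:00–20:00: 08:00–11:20, 12:10–12:50, 13:10–13:30, 14:00–15:40, 16:20–20:00.
Kira ∩ Dana: 08:00–09:20, 12:10–12:50, 13:10–13:30.
Kira ∩ Dana ∩ Zara: 08:00–09:20, 12:10–12:50, 13:10–13:30.
Common window lengths: 80, 40, 20 min; longest is 80.

80 minutes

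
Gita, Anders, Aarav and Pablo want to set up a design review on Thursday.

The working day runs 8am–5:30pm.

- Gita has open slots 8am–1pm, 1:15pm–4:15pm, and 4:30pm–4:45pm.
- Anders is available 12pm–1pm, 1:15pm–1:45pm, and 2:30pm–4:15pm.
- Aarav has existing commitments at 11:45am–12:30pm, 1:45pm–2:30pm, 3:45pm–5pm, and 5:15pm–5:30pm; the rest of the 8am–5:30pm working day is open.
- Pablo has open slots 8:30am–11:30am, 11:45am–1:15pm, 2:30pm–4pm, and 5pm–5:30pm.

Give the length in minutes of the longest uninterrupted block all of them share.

75 minutes

Aarav free within 08:00–17:30: 08:00–11:45, 12:30–13:45, 14:30–15:45, 17:00–17:15.
Gita ∩ Anders: 12:00–13:00, 13:15–13:45, 14:30–16:15.
Gita ∩ Anders ∩ Aarav: 12:30–13:00, 13:15–13:45, 14:30–15:45.
Gita ∩ Anders ∩ Aarav ∩ Pablo: 12:30–13:00, 14:30–15:45.
Common window lengths: 30, 75 min; longest is 75.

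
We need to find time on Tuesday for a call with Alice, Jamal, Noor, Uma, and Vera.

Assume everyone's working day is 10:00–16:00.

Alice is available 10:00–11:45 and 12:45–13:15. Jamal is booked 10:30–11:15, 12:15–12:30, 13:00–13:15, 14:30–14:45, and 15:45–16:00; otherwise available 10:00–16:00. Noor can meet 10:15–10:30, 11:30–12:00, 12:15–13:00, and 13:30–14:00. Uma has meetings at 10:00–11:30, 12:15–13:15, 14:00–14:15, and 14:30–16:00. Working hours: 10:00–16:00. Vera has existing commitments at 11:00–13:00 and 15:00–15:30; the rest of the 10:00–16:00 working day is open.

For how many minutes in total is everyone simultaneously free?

Jamal free within 10:00–16:00: 10:00–10:30, 11:15–12:15, 12:30–13:00, 13:15–14:30, 14:45–15:45.
Uma free within 10:00–16:00: 11:30–12:15, 13:15–14:00, 14:15–14:30.
Vera free within 10:00–16:00: 10:00–11:00, 13:00–15:00, 15:30–16:00.
Alice ∩ Jamal: 10:00–10:30, 11:15–11:45, 12:45–13:00.
Alice ∩ Jamal ∩ Noor: 10:15–10:30, 11:30–11:45, 12:45–13:00.
Alice ∩ Jamal ∩ Noor ∩ Uma: 11:30–11:45.
Alice ∩ Jamal ∩ Noor ∩ Uma ∩ Vera: (none).
Total common minutes: 0.

0 minutes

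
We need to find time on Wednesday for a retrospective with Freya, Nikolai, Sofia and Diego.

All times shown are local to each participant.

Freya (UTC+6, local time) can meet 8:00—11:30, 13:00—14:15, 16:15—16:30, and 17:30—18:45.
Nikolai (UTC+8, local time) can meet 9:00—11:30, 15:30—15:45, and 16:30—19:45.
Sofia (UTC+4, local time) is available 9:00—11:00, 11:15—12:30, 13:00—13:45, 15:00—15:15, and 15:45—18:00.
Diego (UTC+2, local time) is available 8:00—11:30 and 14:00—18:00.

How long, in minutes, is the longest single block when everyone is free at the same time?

Freya → UTC: 02:00–05:30, 07:00–08:15, 10:15–10:30, 11:30–12:45.
Nikolai → UTC: 01:00–03:30, 07:30–07:45, 08:30–11:45.
Sofia → UTC: 05:00–07:00, 07:15–08:30, 09:00–09:45, 11:00–11:15, 11:45–14:00.
Diego → UTC: 06:00–09:30, 12:00–16:00.
Freya ∩ Nikolai: 02:00–03:30, 07:30–07:45, 10:15–10:30, 11:30–11:45.
Freya ∩ Nikolai ∩ Sofia: 07:30–07:45.
Freya ∩ Nikolai ∩ Sofia ∩ Diego: 07:30–07:45.
Single common window of 15 minutes.

15 minutes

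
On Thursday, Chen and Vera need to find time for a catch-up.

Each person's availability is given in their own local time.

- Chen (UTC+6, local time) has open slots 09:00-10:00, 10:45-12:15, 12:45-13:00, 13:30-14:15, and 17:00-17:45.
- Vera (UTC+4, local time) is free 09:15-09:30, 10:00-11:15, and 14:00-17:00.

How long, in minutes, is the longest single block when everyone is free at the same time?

Chen → UTC: 03:00–04:00, 04:45–06:15, 06:45–07:00, 07:30–08:15, 11:00–11:45.
Vera → UTC: 05:15–05:30, 06:00–07:15, 10:00–13:00.
Chen ∩ Vera: 05:15–05:30, 06:00–06:15, 06:45–07:00, 11:00–11:45.
Common window lengths: 15, 15, 15, 45 min; longest is 45.

45 minutes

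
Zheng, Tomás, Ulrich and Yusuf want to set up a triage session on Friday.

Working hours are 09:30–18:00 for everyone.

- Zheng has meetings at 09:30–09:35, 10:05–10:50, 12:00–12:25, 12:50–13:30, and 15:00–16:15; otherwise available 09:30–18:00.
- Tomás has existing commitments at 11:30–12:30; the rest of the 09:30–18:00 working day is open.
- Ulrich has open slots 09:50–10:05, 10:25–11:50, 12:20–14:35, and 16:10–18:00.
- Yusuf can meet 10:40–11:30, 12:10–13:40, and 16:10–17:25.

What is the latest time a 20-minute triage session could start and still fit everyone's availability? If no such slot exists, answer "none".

17:05

Zheng free within 09:30–18:00: 09:35–10:05, 10:50–12:00, 12:25–12:50, 13:30–15:00, 16:15–18:00.
Tomás free within 09:30–18:00: 09:30–11:30, 12:30–18:00.
Zheng ∩ Tomás: 09:35–10:05, 10:50–11:30, 12:30–12:50, 13:30–15:00, 16:15–18:00.
Zheng ∩ Tomás ∩ Ulrich: 09:50–10:05, 10:50–11:30, 12:30–12:50, 13:30–14:35, 16:15–18:00.
Zheng ∩ Tomás ∩ Ulrich ∩ Yusuf: 10:50–11:30, 12:30–12:50, 13:30–13:40, 16:15–17:25.
Windows ≥ 20 min: 10:50–11:30, 12:30–12:50, 16:15–17:25.
Latest start in the last window 16:15–17:25 is 17:25 − 20 min = 17:05.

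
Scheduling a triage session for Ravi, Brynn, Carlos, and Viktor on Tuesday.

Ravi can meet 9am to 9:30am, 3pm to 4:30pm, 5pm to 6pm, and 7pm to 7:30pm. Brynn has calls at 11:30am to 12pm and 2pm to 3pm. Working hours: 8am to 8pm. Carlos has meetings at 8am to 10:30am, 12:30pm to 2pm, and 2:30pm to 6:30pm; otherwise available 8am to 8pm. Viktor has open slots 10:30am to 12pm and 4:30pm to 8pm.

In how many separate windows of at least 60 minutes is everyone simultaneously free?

Brynn free within 08:00–20:00: 08:00–11:30, 12:00–14:00, 15:00–20:00.
Carlos free within 08:00–20:00: 10:30–12:30, 14:00–14:30, 18:30–20:00.
Ravi ∩ Brynn: 09:00–09:30, 15:00–16:30, 17:00–18:00, 19:00–19:30.
Ravi ∩ Brynn ∩ Carlos: 19:00–19:30.
Ravi ∩ Brynn ∩ Carlos ∩ Viktor: 19:00–19:30.
Windows ≥ 60 min: (none).
That's 0 windows.

0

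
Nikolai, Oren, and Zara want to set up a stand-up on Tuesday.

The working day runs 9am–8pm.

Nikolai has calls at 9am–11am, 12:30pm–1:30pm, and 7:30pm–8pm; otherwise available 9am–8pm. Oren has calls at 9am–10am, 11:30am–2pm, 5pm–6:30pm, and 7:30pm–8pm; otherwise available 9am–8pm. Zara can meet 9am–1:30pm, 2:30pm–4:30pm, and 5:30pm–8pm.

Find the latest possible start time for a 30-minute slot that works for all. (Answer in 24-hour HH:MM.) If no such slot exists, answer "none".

19:00

Nikolai free within 09:00–20:00: 11:00–12:30, 13:30–19:30.
Oren free within 09:00–20:00: 10:00–11:30, 14:00–17:00, 18:30–19:30.
Nikolai ∩ Oren: 11:00–11:30, 14:00–17:00, 18:30–19:30.
Nikolai ∩ Oren ∩ Zara: 11:00–11:30, 14:30–16:30, 18:30–19:30.
Windows ≥ 30 min: 11:00–11:30, 14:30–16:30, 18:30–19:30.
Latest start in the last window 18:30–19:30 is 19:30 − 30 min = 19:00.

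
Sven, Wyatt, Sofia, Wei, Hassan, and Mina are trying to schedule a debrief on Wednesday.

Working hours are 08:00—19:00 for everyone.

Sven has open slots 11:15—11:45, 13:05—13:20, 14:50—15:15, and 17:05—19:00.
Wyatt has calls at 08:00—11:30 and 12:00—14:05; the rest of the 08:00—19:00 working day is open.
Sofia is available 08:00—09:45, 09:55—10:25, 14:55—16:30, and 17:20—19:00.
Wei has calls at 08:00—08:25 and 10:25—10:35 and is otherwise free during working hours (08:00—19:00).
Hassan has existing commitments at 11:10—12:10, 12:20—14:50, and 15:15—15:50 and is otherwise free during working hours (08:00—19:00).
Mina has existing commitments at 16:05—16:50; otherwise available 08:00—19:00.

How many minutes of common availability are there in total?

Wyatt free within 08:00–19:00: 11:30–12:00, 14:05–19:00.
Wei free within 08:00–19:00: 08:25–10:25, 10:35–19:00.
Hassan free within 08:00–19:00: 08:00–11:10, 12:10–12:20, 14:50–15:15, 15:50–19:00.
Mina free within 08:00–19:00: 08:00–16:05, 16:50–19:00.
Sven ∩ Wyatt: 11:30–11:45, 14:50–15:15, 17:05–19:00.
Sven ∩ Wyatt ∩ Sofia: 14:55–15:15, 17:20–19:00.
Sven ∩ Wyatt ∩ Sofia ∩ Wei: 14:55–15:15, 17:20–19:00.
Sven ∩ Wyatt ∩ Sofia ∩ Wei ∩ Hassan: 14:55–15:15, 17:20–19:00.
Sven ∩ Wyatt ∩ Sofia ∩ Wei ∩ Hassan ∩ Mina: 14:55–15:15, 17:20–19:00.
Total common minutes: 20 + 100 = 120.

120 minutes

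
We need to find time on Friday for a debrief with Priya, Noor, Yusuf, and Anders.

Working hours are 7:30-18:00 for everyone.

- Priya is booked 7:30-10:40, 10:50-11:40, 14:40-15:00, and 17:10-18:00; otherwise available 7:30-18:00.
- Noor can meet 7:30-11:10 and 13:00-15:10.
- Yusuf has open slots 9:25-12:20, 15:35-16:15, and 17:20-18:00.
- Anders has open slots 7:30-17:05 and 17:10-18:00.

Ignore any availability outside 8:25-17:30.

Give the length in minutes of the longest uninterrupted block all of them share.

Priya free within 07:30–18:00: 10:40–10:50, 11:40–14:40, 15:00–17:10.
Priya ∩ Noor: 10:40–10:50, 13:00–14:40, 15:00–15:10.
Priya ∩ Noor ∩ Yusuf: 10:40–10:50.
Priya ∩ Noor ∩ Yusuf ∩ Anders: 10:40–10:50.
Restricted to 08:25–17:30: 10:40–10:50.
Single common window of 10 minutes.

10 minutes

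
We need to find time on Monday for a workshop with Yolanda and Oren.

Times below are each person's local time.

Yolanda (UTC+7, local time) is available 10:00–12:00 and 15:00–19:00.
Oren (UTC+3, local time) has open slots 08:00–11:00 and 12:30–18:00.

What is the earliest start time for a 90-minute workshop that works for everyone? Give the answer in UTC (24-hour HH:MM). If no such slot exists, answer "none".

Yolanda → UTC: 03:00–05:00, 08:00–12:00.
Oren → UTC: 05:00–08:00, 09:30–15:00.
Yolanda ∩ Oren: 09:30–12:00.
Windows ≥ 90 min: 09:30–12:00.
Earliest such window starts at 09:30.

09:30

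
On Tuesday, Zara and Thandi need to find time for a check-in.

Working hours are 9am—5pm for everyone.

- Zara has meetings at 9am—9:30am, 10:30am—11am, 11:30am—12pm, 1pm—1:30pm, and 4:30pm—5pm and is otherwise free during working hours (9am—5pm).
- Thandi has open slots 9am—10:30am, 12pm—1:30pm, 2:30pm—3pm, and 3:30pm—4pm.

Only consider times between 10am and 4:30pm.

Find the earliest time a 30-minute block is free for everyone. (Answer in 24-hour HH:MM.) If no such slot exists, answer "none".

Zara free within 09:00–17:00: 09:30–10:30, 11:00–11:30, 12:00–13:00, 13:30–16:30.
Zara ∩ Thandi: 09:30–10:30, 12:00–13:00, 14:30–15:00, 15:30–16:00.
Restricted to 10:00–16:30: 10:00–10:30, 12:00–13:00, 14:30–15:00, 15:30–16:00.
Windows ≥ 30 min: 10:00–10:30, 12:00–13:00, 14:30–15:00, 15:30–16:00.
Earliest such window starts at 10:00.

10:00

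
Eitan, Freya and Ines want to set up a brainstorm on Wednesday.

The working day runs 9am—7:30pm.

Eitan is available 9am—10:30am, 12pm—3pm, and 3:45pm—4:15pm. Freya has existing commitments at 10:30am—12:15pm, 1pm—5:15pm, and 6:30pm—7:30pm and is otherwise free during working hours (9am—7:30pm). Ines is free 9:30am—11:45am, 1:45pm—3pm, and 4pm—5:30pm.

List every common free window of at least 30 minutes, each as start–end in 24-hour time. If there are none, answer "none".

09:30–10:30

Freya free within 09:00–19:30: 09:00–10:30, 12:15–13:00, 17:15–18:30.
Eitan ∩ Freya: 09:00–10:30, 12:15–13:00.
Eitan ∩ Freya ∩ Ines: 09:30–10:30.
Windows ≥ 30 min: 09:30–10:30.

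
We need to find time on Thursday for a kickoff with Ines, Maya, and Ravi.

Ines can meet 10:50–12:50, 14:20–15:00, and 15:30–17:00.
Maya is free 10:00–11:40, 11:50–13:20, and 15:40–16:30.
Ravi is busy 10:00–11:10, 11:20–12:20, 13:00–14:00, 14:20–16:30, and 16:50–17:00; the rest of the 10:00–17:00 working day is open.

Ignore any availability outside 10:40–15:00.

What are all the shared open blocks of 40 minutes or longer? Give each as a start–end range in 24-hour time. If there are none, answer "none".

none

Ravi free within 10:00–17:00: 11:10–11:20, 12:20–13:00, 14:00–14:20, 16:30–16:50.
Ines ∩ Maya: 10:50–11:40, 11:50–12:50, 15:40–16:30.
Ines ∩ Maya ∩ Ravi: 11:10–11:20, 12:20–12:50.
Restricted to 10:40–15:00: 11:10–11:20, 12:20–12:50.
Windows ≥ 40 min: (none).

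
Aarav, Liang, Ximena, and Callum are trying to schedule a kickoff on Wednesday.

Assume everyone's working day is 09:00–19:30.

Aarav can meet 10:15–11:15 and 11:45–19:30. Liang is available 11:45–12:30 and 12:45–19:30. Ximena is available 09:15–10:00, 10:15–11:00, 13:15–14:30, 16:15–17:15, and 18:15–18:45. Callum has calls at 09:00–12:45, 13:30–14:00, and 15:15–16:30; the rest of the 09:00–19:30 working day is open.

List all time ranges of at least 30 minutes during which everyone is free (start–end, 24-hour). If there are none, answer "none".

Callum free within 09:00–19:30: 12:45–13:30, 14:00–15:15, 16:30–19:30.
Aarav ∩ Liang: 11:45–12:30, 12:45–19:30.
Aarav ∩ Liang ∩ Ximena: 13:15–14:30, 16:15–17:15, 18:15–18:45.
Aarav ∩ Liang ∩ Ximena ∩ Callum: 13:15–13:30, 14:00–14:30, 16:30–17:15, 18:15–18:45.
Windows ≥ 30 min: 14:00–14:30, 16:30–17:15, 18:15–18:45.

14:00–14:30, 16:30–17:15, 18:15–18:45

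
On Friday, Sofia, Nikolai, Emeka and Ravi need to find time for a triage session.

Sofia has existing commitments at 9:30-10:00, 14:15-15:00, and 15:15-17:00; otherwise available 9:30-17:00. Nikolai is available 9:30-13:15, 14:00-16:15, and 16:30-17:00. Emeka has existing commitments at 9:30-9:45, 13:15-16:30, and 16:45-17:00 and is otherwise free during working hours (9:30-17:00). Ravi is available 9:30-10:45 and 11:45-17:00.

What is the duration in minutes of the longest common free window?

Sofia free within 09:30–17:00: 10:00–14:15, 15:00–15:15.
Emeka free within 09:30–17:00: 09:45–13:15, 16:30–16:45.
Sofia ∩ Nikolai: 10:00–13:15, 14:00–14:15, 15:00–15:15.
Sofia ∩ Nikolai ∩ Emeka: 10:00–13:15.
Sofia ∩ Nikolai ∩ Emeka ∩ Ravi: 10:00–10:45, 11:45–13:15.
Common window lengths: 45, 90 min; longest is 90.

90 minutes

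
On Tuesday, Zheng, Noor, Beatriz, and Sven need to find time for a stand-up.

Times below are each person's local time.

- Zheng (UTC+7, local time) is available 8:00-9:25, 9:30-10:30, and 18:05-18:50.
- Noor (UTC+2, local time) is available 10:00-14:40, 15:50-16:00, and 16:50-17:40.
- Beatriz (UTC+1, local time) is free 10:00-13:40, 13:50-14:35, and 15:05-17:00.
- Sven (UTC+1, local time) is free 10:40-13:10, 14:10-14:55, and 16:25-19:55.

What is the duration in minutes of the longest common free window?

45 minutes

Zheng → UTC: 01:00–02:25, 02:30–03:30, 11:05–11:50.
Noor → UTC: 08:00–12:40, 13:50–14:00, 14:50–15:40.
Beatriz → UTC: 09:00–12:40, 12:50–13:35, 14:05–16:00.
Sven → UTC: 09:40–12:10, 13:10–13:55, 15:25–18:55.
Zheng ∩ Noor: 11:05–11:50.
Zheng ∩ Noor ∩ Beatriz: 11:05–11:50.
Zheng ∩ Noor ∩ Beatriz ∩ Sven: 11:05–11:50.
Single common window of 45 minutes.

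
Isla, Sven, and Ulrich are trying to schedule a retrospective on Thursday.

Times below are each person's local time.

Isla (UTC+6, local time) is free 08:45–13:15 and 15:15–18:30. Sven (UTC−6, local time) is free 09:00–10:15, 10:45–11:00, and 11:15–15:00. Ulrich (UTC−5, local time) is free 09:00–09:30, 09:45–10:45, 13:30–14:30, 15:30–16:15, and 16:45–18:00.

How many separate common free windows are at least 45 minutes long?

0

Isla → UTC: 02:45–07:15, 09:15–12:30.
Sven → UTC: 15:00–16:15, 16:45–17:00, 17:15–21:00.
Ulrich → UTC: 14:00–14:30, 14:45–15:45, 18:30–19:30, 20:30–21:15, 21:45–23:00.
Isla ∩ Sven: (none).
Isla ∩ Sven ∩ Ulrich: (none).
Windows ≥ 45 min: (none).
That's 0 windows.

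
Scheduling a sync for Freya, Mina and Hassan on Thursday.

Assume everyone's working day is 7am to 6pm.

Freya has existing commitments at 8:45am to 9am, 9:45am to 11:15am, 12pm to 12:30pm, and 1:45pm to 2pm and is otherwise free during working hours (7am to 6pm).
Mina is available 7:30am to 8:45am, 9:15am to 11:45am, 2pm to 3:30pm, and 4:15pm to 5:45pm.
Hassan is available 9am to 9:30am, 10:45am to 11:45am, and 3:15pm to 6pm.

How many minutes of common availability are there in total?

150 minutes

Freya free within 07:00–18:00: 07:00–08:45, 09:00–09:45, 11:15–12:00, 12:30–13:45, 14:00–18:00.
Freya ∩ Mina: 07:30–08:45, 09:15–09:45, 11:15–11:45, 14:00–15:30, 16:15–17:45.
Freya ∩ Mina ∩ Hassan: 09:15–09:30, 11:15–11:45, 15:15–15:30, 16:15–17:45.
Total common minutes: 15 + 30 + 15 + 90 = 150.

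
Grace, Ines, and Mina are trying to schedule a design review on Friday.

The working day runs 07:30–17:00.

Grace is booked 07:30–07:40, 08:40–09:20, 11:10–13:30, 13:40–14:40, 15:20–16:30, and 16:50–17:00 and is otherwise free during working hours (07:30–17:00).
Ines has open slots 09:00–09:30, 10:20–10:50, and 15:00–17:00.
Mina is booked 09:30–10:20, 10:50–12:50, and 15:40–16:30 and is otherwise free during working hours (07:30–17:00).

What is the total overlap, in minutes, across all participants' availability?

80 minutes

Grace free within 07:30–17:00: 07:40–08:40, 09:20–11:10, 13:30–13:40, 14:40–15:20, 16:30–16:50.
Mina free within 07:30–17:00: 07:30–09:30, 10:20–10:50, 12:50–15:40, 16:30–17:00.
Grace ∩ Ines: 09:20–09:30, 10:20–10:50, 15:00–15:20, 16:30–16:50.
Grace ∩ Ines ∩ Mina: 09:20–09:30, 10:20–10:50, 15:00–15:20, 16:30–16:50.
Total common minutes: 10 + 30 + 20 + 20 = 80.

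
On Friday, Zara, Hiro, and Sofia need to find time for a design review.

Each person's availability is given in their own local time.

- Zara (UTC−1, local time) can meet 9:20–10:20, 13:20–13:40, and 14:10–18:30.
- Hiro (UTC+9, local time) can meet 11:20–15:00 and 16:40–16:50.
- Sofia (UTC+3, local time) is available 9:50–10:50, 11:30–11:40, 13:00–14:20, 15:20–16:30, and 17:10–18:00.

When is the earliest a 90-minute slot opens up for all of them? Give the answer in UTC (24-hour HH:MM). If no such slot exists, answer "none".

none

Zara → UTC: 10:20–11:20, 14:20–14:40, 15:10–19:30.
Hiro → UTC: 02:20–06:00, 07:40–07:50.
Sofia → UTC: 06:50–07:50, 08:30–08:40, 10:00–11:20, 12:20–13:30, 14:10–15:00.
Zara ∩ Hiro: (none).
Zara ∩ Hiro ∩ Sofia: (none).
Windows ≥ 90 min: (none).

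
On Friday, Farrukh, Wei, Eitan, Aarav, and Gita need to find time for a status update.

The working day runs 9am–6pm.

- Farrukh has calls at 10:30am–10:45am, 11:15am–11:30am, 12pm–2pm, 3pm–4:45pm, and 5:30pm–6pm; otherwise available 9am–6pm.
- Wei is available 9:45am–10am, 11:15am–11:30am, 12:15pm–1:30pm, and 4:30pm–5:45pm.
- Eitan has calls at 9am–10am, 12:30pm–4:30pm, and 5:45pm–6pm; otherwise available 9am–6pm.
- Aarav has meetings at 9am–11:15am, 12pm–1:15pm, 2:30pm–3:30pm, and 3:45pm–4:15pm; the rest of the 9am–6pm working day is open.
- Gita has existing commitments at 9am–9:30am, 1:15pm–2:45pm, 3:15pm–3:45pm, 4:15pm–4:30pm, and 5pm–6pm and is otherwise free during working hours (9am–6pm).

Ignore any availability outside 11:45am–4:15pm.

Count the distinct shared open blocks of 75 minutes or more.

Farrukh free within 09:00–18:00: 09:00–10:30, 10:45–11:15, 11:30–12:00, 14:00–15:00, 16:45–17:30.
Eitan free within 09:00–18:00: 10:00–12:30, 16:30–17:45.
Aarav free within 09:00–18:00: 11:15–12:00, 13:15–14:30, 15:30–15:45, 16:15–18:00.
Gita free within 09:00–18:00: 09:30–13:15, 14:45–15:15, 15:45–16:15, 16:30–17:00.
Farrukh ∩ Wei: 09:45–10:00, 16:45–17:30.
Farrukh ∩ Wei ∩ Eitan: 16:45–17:30.
Farrukh ∩ Wei ∩ Eitan ∩ Aarav: 16:45–17:30.
Farrukh ∩ Wei ∩ Eitan ∩ Aarav ∩ Gita: 16:45–17:00.
Restricted to 11:45–16:15: (none).
Windows ≥ 75 min: (none).
That's 0 windows.

0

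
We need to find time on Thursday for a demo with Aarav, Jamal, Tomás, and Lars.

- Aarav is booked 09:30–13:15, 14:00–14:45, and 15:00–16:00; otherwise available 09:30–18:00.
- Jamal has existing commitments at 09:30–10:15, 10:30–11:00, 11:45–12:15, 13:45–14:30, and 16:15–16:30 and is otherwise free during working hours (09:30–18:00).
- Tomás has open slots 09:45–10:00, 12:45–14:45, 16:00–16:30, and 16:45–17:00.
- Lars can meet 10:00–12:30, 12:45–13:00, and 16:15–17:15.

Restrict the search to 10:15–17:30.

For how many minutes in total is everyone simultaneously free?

Aarav free within 09:30–18:00: 13:15–14:00, 14:45–15:00, 16:00–18:00.
Jamal free within 09:30–18:00: 10:15–10:30, 11:00–11:45, 12:15–13:45, 14:30–16:15, 16:30–18:00.
Aarav ∩ Jamal: 13:15–13:45, 14:45–15:00, 16:00–16:15, 16:30–18:00.
Aarav ∩ Jamal ∩ Tomás: 13:15–13:45, 16:00–16:15, 16:45–17:00.
Aarav ∩ Jamal ∩ Tomás ∩ Lars: 16:45–17:00.
Restricted to 10:15–17:30: 16:45–17:00.
Total common minutes: 15.

15 minutes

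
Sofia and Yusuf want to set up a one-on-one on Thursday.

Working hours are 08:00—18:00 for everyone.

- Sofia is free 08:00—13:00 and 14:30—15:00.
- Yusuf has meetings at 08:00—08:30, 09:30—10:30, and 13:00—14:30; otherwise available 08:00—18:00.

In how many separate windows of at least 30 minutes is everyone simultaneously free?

3

Yusuf free within 08:00–18:00: 08:30–09:30, 10:30–13:00, 14:30–18:00.
Sofia ∩ Yusuf: 08:30–09:30, 10:30–13:00, 14:30–15:00.
Windows ≥ 30 min: 08:30–09:30, 10:30–13:00, 14:30–15:00.
That's 3 windows.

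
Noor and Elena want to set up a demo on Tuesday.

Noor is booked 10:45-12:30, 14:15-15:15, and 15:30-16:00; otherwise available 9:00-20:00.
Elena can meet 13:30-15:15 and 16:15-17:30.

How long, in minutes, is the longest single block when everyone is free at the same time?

75 minutes

Noor free within 09:00–20:00: 09:00–10:45, 12:30–14:15, 15:15–15:30, 16:00–20:00.
Noor ∩ Elena: 13:30–14:15, 16:15–17:30.
Common window lengths: 45, 75 min; longest is 75.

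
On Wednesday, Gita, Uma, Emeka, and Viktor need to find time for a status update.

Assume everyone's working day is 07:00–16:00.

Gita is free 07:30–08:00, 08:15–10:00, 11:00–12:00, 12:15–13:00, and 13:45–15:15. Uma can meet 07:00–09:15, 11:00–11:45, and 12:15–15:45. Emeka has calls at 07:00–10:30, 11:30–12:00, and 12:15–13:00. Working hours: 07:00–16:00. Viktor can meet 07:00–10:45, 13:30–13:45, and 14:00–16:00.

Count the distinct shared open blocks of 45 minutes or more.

Emeka free within 07:00–16:00: 10:30–11:30, 12:00–12:15, 13:00–16:00.
Gita ∩ Uma: 07:30–08:00, 08:15–09:15, 11:00–11:45, 12:15–13:00, 13:45–15:15.
Gita ∩ Uma ∩ Emeka: 11:00–11:30, 13:45–15:15.
Gita ∩ Uma ∩ Emeka ∩ Viktor: 14:00–15:15.
Windows ≥ 45 min: 14:00–15:15.
That's 1 window.

1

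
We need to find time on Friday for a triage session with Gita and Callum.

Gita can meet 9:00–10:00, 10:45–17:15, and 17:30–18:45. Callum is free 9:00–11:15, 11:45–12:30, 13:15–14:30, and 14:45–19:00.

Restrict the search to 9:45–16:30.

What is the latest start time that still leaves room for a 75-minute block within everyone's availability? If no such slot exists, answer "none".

15:15

Gita ∩ Callum: 09:00–10:00, 10:45–11:15, 11:45–12:30, 13:15–14:30, 14:45–17:15, 17:30–18:45.
Restricted to 09:45–16:30: 09:45–10:00, 10:45–11:15, 11:45–12:30, 13:15–14:30, 14:45–16:30.
Windows ≥ 75 min: 13:15–14:30, 14:45–16:30.
Latest start in the last window 14:45–16:30 is 16:30 − 75 min = 15:15.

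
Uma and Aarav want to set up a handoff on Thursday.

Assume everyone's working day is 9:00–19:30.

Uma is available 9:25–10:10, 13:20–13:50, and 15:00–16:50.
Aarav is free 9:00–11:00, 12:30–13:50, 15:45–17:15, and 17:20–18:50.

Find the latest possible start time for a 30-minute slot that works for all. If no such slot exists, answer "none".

Uma ∩ Aarav: 09:25–10:10, 13:20–13:50, 15:45–16:50.
Windows ≥ 30 min: 09:25–10:10, 13:20–13:50, 15:45–16:50.
Latest start in the last window 15:45–16:50 is 16:50 − 30 min = 16:20.

16:20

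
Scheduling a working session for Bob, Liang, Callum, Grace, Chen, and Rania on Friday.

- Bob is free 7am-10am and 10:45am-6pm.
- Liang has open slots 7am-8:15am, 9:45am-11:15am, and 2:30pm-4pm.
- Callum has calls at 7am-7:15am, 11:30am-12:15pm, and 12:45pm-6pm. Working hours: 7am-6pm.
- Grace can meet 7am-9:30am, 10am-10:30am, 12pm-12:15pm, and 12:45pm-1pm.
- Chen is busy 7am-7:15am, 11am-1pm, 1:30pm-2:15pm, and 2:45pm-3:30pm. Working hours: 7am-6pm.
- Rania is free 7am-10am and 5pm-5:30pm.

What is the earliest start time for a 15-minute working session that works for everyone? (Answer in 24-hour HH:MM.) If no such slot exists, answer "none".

Callum free within 07:00–18:00: 07:15–11:30, 12:15–12:45.
Chen free within 07:00–18:00: 07:15–11:00, 13:00–13:30, 14:15–14:45, 15:30–18:00.
Bob ∩ Liang: 07:00–08:15, 09:45–10:00, 10:45–11:15, 14:30–16:00.
Bob ∩ Liang ∩ Callum: 07:15–08:15, 09:45–10:00, 10:45–11:15.
Bob ∩ Liang ∩ Callum ∩ Grace: 07:15–08:15.
Bob ∩ Liang ∩ Callum ∩ Grace ∩ Chen: 07:15–08:15.
Bob ∩ Liang ∩ Callum ∩ Grace ∩ Chen ∩ Rania: 07:15–08:15.
Windows ≥ 15 min: 07:15–08:15.
Earliest such window starts at 07:15.

07:15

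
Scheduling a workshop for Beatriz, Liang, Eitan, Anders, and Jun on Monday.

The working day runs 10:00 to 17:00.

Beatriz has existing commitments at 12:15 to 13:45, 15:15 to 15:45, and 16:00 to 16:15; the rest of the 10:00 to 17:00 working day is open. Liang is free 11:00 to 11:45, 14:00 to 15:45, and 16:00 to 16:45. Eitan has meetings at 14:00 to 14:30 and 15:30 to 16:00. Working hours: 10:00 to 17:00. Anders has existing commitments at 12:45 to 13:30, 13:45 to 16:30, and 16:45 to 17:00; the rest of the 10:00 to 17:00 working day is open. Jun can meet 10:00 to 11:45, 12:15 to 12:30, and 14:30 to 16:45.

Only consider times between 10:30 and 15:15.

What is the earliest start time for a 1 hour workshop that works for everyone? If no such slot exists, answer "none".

Beatriz free within 10:00–17:00: 10:00–12:15, 13:45–15:15, 15:45–16:00, 16:15–17:00.
Eitan free within 10:00–17:00: 10:00–14:00, 14:30–15:30, 16:00–17:00.
Anders free within 10:00–17:00: 10:00–12:45, 13:30–13:45, 16:30–16:45.
Beatriz ∩ Liang: 11:00–11:45, 14:00–15:15, 16:15–16:45.
Beatriz ∩ Liang ∩ Eitan: 11:00–11:45, 14:30–15:15, 16:15–16:45.
Beatriz ∩ Liang ∩ Eitan ∩ Anders: 11:00–11:45, 16:30–16:45.
Beatriz ∩ Liang ∩ Eitan ∩ Anders ∩ Jun: 11:00–11:45, 16:30–16:45.
Restricted to 10:30–15:15: 11:00–11:45.
Windows ≥ 60 min: (none).

none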